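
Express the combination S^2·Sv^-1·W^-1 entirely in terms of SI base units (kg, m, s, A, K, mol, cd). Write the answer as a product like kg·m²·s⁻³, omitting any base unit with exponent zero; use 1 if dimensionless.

kg⁻³·m⁻⁸·s¹¹·A⁴

S = 1/Ω (conductance is reciprocal resistance),
    = kg⁻¹·m⁻²·s³·A².
So S² = kg⁻²·m⁻⁴·s⁶·A⁴.
Sv = J/kg (equivalent dose = energy per mass),
    = m²·s⁻².
So Sv⁻¹ = m⁻²·s².
W = J/s (power = energy per time),
    = kg·m²·s⁻³.
So W⁻¹ = kg⁻¹·m⁻²·s³.
Combining: S²·Sv⁻¹·W⁻¹ = (kg⁻²·m⁻⁴·s⁶·A⁴) · (m⁻²·s²) · (kg⁻¹·m⁻²·s³) = kg⁻³·m⁻⁸·s¹¹·A⁴.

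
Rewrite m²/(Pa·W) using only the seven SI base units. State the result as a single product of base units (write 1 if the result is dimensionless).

Pa = N/m² (pressure = force per area),
    = kg·m⁻¹·s⁻².
So Pa⁻¹ = kg⁻¹·m·s².
W = J/s (power = energy per time),
    = kg·m²·s⁻³.
So W⁻¹ = kg⁻¹·m⁻²·s³.
Combining: Pa⁻¹·W⁻¹·m² = (kg⁻¹·m·s²) · (kg⁻¹·m⁻²·s³) · m² = kg⁻²·m·s⁵.

kg⁻²·m·s⁵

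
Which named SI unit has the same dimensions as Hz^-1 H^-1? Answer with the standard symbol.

S

Hz = s⁻¹.
So Hz⁻¹ = s.
H = kg·m²·s⁻²·A⁻².
So H⁻¹ = kg⁻¹·m⁻²·s²·A².
Combining: Hz⁻¹·H⁻¹ = s · (kg⁻¹·m⁻²·s²·A²) = kg⁻¹·m⁻²·s³·A².
kg⁻¹·m⁻²·s³·A² is the base-SI form of the siemens.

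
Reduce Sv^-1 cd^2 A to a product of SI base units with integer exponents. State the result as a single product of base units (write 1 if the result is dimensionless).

m⁻²·s²·A·cd²

Sv = J/kg (equivalent dose = energy per mass),
    = m²·s⁻².
So Sv⁻¹ = m⁻²·s².
Combining: Sv⁻¹·cd²·A = (m⁻²·s²) · cd² · A = m⁻²·s²·A·cd².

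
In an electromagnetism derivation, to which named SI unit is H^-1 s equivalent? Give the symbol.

S

H = kg·m²·s⁻²·A⁻².
So H⁻¹ = kg⁻¹·m⁻²·s²·A².
Combining: H⁻¹·s = (kg⁻¹·m⁻²·s²·A²) · s = kg⁻¹·m⁻²·s³·A².
kg⁻¹·m⁻²·s³·A² is the base-SI form of the siemens.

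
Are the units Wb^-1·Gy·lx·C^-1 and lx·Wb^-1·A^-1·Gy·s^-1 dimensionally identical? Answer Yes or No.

Left side:
  Wb = kg·m²·s⁻²·A⁻¹.
  So Wb⁻¹ = kg⁻¹·m⁻²·s²·A.
  Gy = m²·s⁻².
  lx = m⁻²·cd.
  C = s·A.
  So C⁻¹ = s⁻¹·A⁻¹.
  Combining: Wb⁻¹·Gy·lx·C⁻¹ = (kg⁻¹·m⁻²·s²·A) · (m²·s⁻²) · (m⁻²·cd) · (s⁻¹·A⁻¹) = kg⁻¹·m⁻²·s⁻¹·cd.
Right side:
  lx = m⁻²·cd.
  Wb = kg·m²·s⁻²·A⁻¹.
  So Wb⁻¹ = kg⁻¹·m⁻²·s²·A.
  Gy = m²·s⁻².
  Combining: lx·Wb⁻¹·A⁻¹·Gy·s⁻¹ = (m⁻²·cd) · (kg⁻¹·m⁻²·s²·A) · A⁻¹ · (m²·s⁻²) · s⁻¹ = kg⁻¹·m⁻²·s⁻¹·cd.
Both reduce to kg⁻¹·m⁻²·s⁻¹·cd.

Yes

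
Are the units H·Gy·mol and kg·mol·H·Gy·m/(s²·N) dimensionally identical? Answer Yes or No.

Yes

Left side:
  H = Wb/A (inductance = flux per current),
      = kg·m²·s⁻²·A⁻².
  Gy = J/kg (absorbed dose = energy per mass),
      = m²·s⁻².
  Combining: H·Gy·mol = (kg·m²·s⁻²·A⁻²) · (m²·s⁻²) · mol = kg·m⁴·s⁻⁴·A⁻²·mol.
Right side:
  H = kg·m²·s⁻²·A⁻².
  Gy = m²·s⁻².
  N = kg·m·s⁻².
  So N⁻¹ = kg⁻¹·m⁻¹·s².
  Combining: kg·mol·H·Gy·s⁻²·N⁻¹·m = kg · mol · (kg·m²·s⁻²·A⁻²) · (m²·s⁻²) · s⁻² · (kg⁻¹·m⁻¹·s²) · m = kg·m⁴·s⁻⁴·A⁻²·mol.
Both reduce to kg·m⁴·s⁻⁴·A⁻²·mol.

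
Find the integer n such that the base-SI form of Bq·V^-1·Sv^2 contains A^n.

1

Bq = 1/s = s⁻¹ (activity is decays per second).
V = W/A (potential = power per current),
    = kg·m²·s⁻³·A⁻¹.
So V⁻¹ = kg⁻¹·m⁻²·s³·A.
Sv = J/kg (equivalent dose = energy per mass),
    = m²·s⁻².
So Sv² = m⁴·s⁻⁴.
Combining: Bq·V⁻¹·Sv² = s⁻¹ · (kg⁻¹·m⁻²·s³·A) · (m⁴·s⁻⁴) = kg⁻¹·m²·s⁻²·A.
The exponent of A is 1.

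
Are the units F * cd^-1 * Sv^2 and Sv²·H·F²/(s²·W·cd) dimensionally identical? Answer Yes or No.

No

Left side:
  F = C/V (capacitance = charge per voltage),
      = A·s/(kg·m²·s⁻³·A⁻¹) (substituting C and V),
      = kg⁻¹·m⁻²·s⁴·A².
  Sv = J/kg (equivalent dose = energy per mass),
      = m²·s⁻².
  So Sv² = m⁴·s⁻⁴.
  Combining: F·cd⁻¹·Sv² = (kg⁻¹·m⁻²·s⁴·A²) · cd⁻¹ · (m⁴·s⁻⁴) = kg⁻¹·m²·A²·cd⁻¹.
Right side:
  Sv = J/kg (equivalent dose = energy per mass),
      = m²·s⁻².
  So Sv² = m⁴·s⁻⁴.
  H = Wb/A (inductance = flux per current),
      = kg·m²·s⁻²·A⁻².
  W = J/s (power = energy per time),
      = kg·m²·s⁻³.
  So W⁻¹ = kg⁻¹·m⁻²·s³.
  F = C/V (capacitance = charge per voltage),
      = A·s/(kg·m²·s⁻³·A⁻¹) (substituting C and V),
      = kg⁻¹·m⁻²·s⁴·A².
  So F² = kg⁻²·m⁻⁴·s⁸·A⁴.
  Combining: s⁻²·Sv²·H·W⁻¹·cd⁻¹·F² = s⁻² · (m⁴·s⁻⁴) · (kg·m²·s⁻²·A⁻²) · (kg⁻¹·m⁻²·s³) · cd⁻¹ · (kg⁻²·m⁻⁴·s⁸·A⁴) = kg⁻²·s³·A²·cd⁻¹.
Left is kg⁻¹·m²·A²·cd⁻¹; right is kg⁻²·s³·A²·cd⁻¹ — different.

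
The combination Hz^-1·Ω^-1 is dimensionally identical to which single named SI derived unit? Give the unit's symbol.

Hz = s⁻¹.
So Hz⁻¹ = s.
Ω = kg·m²·s⁻³·A⁻².
So Ω⁻¹ = kg⁻¹·m⁻²·s³·A².
Combining: Hz⁻¹·Ω⁻¹ = s · (kg⁻¹·m⁻²·s³·A²) = kg⁻¹·m⁻²·s⁴·A².
kg⁻¹·m⁻²·s⁴·A² is the base-SI form of the farad.

F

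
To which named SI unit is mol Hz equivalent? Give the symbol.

kat

Hz = s⁻¹.
Combining: mol·Hz = mol · s⁻¹ = s⁻¹·mol.
s⁻¹·mol is the base-SI form of the katal.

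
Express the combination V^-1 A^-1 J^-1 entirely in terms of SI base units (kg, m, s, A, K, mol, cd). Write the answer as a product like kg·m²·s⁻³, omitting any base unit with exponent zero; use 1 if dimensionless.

kg⁻²·m⁻⁴·s⁵

V = W/A (potential = power per current),
    = kg·m²·s⁻³·A⁻¹.
So V⁻¹ = kg⁻¹·m⁻²·s³·A.
J = N·m (work = force × distance),
    = kg·m²·s⁻².
So J⁻¹ = kg⁻¹·m⁻²·s².
Combining: V⁻¹·A⁻¹·J⁻¹ = (kg⁻¹·m⁻²·s³·A) · A⁻¹ · (kg⁻¹·m⁻²·s²) = kg⁻²·m⁻⁴·s⁵.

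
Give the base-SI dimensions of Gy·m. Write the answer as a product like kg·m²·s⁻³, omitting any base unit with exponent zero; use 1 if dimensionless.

m³·s⁻²

Gy = J/kg (absorbed dose = energy per mass),
    = m²·s⁻².
Combining: Gy·m = (m²·s⁻²) · m = m³·s⁻².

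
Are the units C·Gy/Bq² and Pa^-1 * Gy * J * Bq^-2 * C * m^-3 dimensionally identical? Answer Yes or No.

Left side:
  C = s·A.
  Gy = m²·s⁻².
  Bq = s⁻¹.
  So Bq⁻² = s².
  Combining: C·Gy·Bq⁻² = (s·A) · (m²·s⁻²) · s² = m²·s·A.
Right side:
  Pa = N/m² (pressure = force per area),
      = kg·m⁻¹·s⁻².
  So Pa⁻¹ = kg⁻¹·m·s².
  Gy = J/kg (absorbed dose = energy per mass),
      = m²·s⁻².
  J = N·m (work = force × distance),
      = kg·m²·s⁻².
  Bq = 1/s = s⁻¹ (activity is decays per second).
  So Bq⁻² = s².
  C = A·s = s·A (charge = current × time).
  Combining: Pa⁻¹·Gy·J·Bq⁻²·C·m⁻³ = (kg⁻¹·m·s²) · (m²·s⁻²) · (kg·m²·s⁻²) · s² · (s·A) · m⁻³ = m²·s·A.
Both reduce to m²·s·A.

Yes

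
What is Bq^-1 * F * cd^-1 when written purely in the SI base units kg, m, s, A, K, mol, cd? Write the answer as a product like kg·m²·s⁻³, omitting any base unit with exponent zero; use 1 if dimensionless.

Bq = 1/s = s⁻¹ (activity is decays per second).
So Bq⁻¹ = s.
F = C/V (capacitance = charge per voltage),
    = A·s/(kg·m²·s⁻³·A⁻¹) (substituting C and V),
    = kg⁻¹·m⁻²·s⁴·A².
Combining: Bq⁻¹·F·cd⁻¹ = s · (kg⁻¹·m⁻²·s⁴·A²) · cd⁻¹ = kg⁻¹·m⁻²·s⁵·A²·cd⁻¹.

kg⁻¹·m⁻²·s⁵·A²·cd⁻¹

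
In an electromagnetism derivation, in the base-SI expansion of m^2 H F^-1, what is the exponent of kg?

H = Wb/A (inductance = flux per current),
    = kg·m²·s⁻²·A⁻².
F = C/V (capacitance = charge per voltage),
    = A·s/(kg·m²·s⁻³·A⁻¹) (substituting C and V),
    = kg⁻¹·m⁻²·s⁴·A².
So F⁻¹ = kg·m²·s⁻⁴·A⁻².
Combining: m²·H·F⁻¹ = m² · (kg·m²·s⁻²·A⁻²) · (kg·m²·s⁻⁴·A⁻²) = kg²·m⁶·s⁻⁶·A⁻⁴.
The exponent of kg is 2.

2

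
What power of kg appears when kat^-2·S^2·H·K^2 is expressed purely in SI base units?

kat = mol/s = s⁻¹·mol (catalytic activity).
So kat⁻² = s²·mol⁻².
S = 1/Ω (conductance is reciprocal resistance),
    = kg⁻¹·m⁻²·s³·A².
So S² = kg⁻²·m⁻⁴·s⁶·A⁴.
H = Wb/A (inductance = flux per current),
    = kg·m²·s⁻²·A⁻².
Combining: kat⁻²·S²·H·K² = (s²·mol⁻²) · (kg⁻²·m⁻⁴·s⁶·A⁴) · (kg·m²·s⁻²·A⁻²) · K² = kg⁻¹·m⁻²·s⁶·A²·K²·mol⁻².
The exponent of kg is -1.

-1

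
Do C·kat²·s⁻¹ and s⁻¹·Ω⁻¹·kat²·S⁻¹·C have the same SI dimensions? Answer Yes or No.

Yes

Left side:
  C = s·A.
  kat = s⁻¹·mol.
  So kat² = s⁻²·mol².
  Combining: C·kat²·s⁻¹ = (s·A) · (s⁻²·mol²) · s⁻¹ = s⁻²·A·mol².
Right side:
  Ω = kg·m²·s⁻³·A⁻².
  So Ω⁻¹ = kg⁻¹·m⁻²·s³·A².
  kat = s⁻¹·mol.
  So kat² = s⁻²·mol².
  S = kg⁻¹·m⁻²·s³·A².
  So S⁻¹ = kg·m²·s⁻³·A⁻².
  C = s·A.
  Combining: s⁻¹·Ω⁻¹·kat²·S⁻¹·C = s⁻¹ · (kg⁻¹·m⁻²·s³·A²) · (s⁻²·mol²) · (kg·m²·s⁻³·A⁻²) · (s·A) = s⁻²·A·mol².
Both reduce to s⁻²·A·mol².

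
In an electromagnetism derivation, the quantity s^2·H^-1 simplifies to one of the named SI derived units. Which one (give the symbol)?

H = Wb/A (inductance = flux per current),
    = kg·m²·s⁻²·A⁻².
So H⁻¹ = kg⁻¹·m⁻²·s²·A².
Combining: s²·H⁻¹ = s² · (kg⁻¹·m⁻²·s²·A²) = kg⁻¹·m⁻²·s⁴·A².
kg⁻¹·m⁻²·s⁴·A² is the base-SI form of the farad.

F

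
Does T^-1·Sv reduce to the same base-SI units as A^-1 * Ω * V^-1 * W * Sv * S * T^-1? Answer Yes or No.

Yes

Left side:
  T = Wb/m² (flux density = flux per area),
      = kg·s⁻²·A⁻¹.
  So T⁻¹ = kg⁻¹·s²·A.
  Sv = J/kg (equivalent dose = energy per mass),
      = m²·s⁻².
  Combining: T⁻¹·Sv = (kg⁻¹·s²·A) · (m²·s⁻²) = kg⁻¹·m²·A.
Right side:
  Ω = V/A (resistance = voltage per current),
      = kg·m²·s⁻³·A⁻².
  V = W/A (potential = power per current),
      = kg·m²·s⁻³·A⁻¹.
  So V⁻¹ = kg⁻¹·m⁻²·s³·A.
  W = J/s (power = energy per time),
      = kg·m²·s⁻³.
  Sv = J/kg (equivalent dose = energy per mass),
      = m²·s⁻².
  S = 1/Ω (conductance is reciprocal resistance),
      = kg⁻¹·m⁻²·s³·A².
  T = Wb/m² (flux density = flux per area),
      = kg·s⁻²·A⁻¹.
  So T⁻¹ = kg⁻¹·s²·A.
  Combining: A⁻¹·Ω·V⁻¹·W·Sv·S·T⁻¹ = A⁻¹ · (kg·m²·s⁻³·A⁻²) · (kg⁻¹·m⁻²·s³·A) · (kg·m²·s⁻³) · (m²·s⁻²) · (kg⁻¹·m⁻²·s³·A²) · (kg⁻¹·s²·A) = kg⁻¹·m²·A.
Both reduce to kg⁻¹·m²·A.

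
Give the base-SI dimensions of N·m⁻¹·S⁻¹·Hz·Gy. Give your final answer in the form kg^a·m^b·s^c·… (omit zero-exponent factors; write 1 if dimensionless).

kg²·m⁴·s⁻⁸·A⁻²

N = kg·m/s² = kg·m·s⁻² (force = mass × acceleration).
S = 1/Ω (conductance is reciprocal resistance),
    = kg⁻¹·m⁻²·s³·A².
So S⁻¹ = kg·m²·s⁻³·A⁻².
Hz = 1/s = s⁻¹ (frequency is cycles per second).
Gy = J/kg (absorbed dose = energy per mass),
    = m²·s⁻².
Combining: N·m⁻¹·S⁻¹·Hz·Gy = (kg·m·s⁻²) · m⁻¹ · (kg·m²·s⁻³·A⁻²) · s⁻¹ · (m²·s⁻²) = kg²·m⁴·s⁻⁸·A⁻².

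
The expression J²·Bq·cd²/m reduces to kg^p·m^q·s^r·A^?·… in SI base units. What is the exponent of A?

J = kg·m²·s⁻².
So J² = kg²·m⁴·s⁻⁴.
Bq = s⁻¹.
Combining: J²·Bq·m⁻¹·cd² = (kg²·m⁴·s⁻⁴) · s⁻¹ · m⁻¹ · cd² = kg²·m³·s⁻⁵·cd².
The exponent of A is 0.

0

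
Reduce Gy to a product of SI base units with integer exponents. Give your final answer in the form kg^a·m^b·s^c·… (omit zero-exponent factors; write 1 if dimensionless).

Gy = J/kg (absorbed dose = energy per mass),
    = m²·s⁻².

m²·s⁻²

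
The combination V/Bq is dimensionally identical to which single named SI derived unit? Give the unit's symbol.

V = W/A (potential = power per current),
    = kg·m²·s⁻³·A⁻¹.
Bq = 1/s = s⁻¹ (activity is decays per second).
So Bq⁻¹ = s.
Combining: V·Bq⁻¹ = (kg·m²·s⁻³·A⁻¹) · s = kg·m²·s⁻²·A⁻¹.
kg·m²·s⁻²·A⁻¹ is the base-SI form of the weber.

Wb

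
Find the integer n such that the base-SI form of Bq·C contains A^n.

1

Bq = s⁻¹.
C = s·A.
Combining: Bq·C = s⁻¹ · (s·A) = A.
The exponent of A is 1.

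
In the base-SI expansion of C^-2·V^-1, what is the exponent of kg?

C = s·A.
So C⁻² = s⁻²·A⁻².
V = kg·m²·s⁻³·A⁻¹.
So V⁻¹ = kg⁻¹·m⁻²·s³·A.
Combining: C⁻²·V⁻¹ = (s⁻²·A⁻²) · (kg⁻¹·m⁻²·s³·A) = kg⁻¹·m⁻²·s·A⁻¹.
The exponent of kg is -1.

-1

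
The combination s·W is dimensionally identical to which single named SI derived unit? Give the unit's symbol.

W = J/s (power = energy per time),
    = kg·m²·s⁻³.
Combining: s·W = s · (kg·m²·s⁻³) = kg·m²·s⁻².
kg·m²·s⁻² is the base-SI form of the joule.

J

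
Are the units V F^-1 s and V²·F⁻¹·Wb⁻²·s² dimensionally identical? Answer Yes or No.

No

Left side:
  V = kg·m²·s⁻³·A⁻¹.
  F = kg⁻¹·m⁻²·s⁴·A².
  So F⁻¹ = kg·m²·s⁻⁴·A⁻².
  Combining: V·F⁻¹·s = (kg·m²·s⁻³·A⁻¹) · (kg·m²·s⁻⁴·A⁻²) · s = kg²·m⁴·s⁻⁶·A⁻³.
Right side:
  V = W/A (potential = power per current),
      = kg·m²·s⁻³·A⁻¹.
  So V² = kg²·m⁴·s⁻⁶·A⁻².
  F = C/V (capacitance = charge per voltage),
      = A·s/(kg·m²·s⁻³·A⁻¹) (substituting C and V),
      = kg⁻¹·m⁻²·s⁴·A².
  So F⁻¹ = kg·m²·s⁻⁴·A⁻².
  Wb = V·s (flux: a volt is a weber per second),
      = kg·m²·s⁻²·A⁻¹.
  So Wb⁻² = kg⁻²·m⁻⁴·s⁴·A².
  Combining: V²·F⁻¹·Wb⁻²·s² = (kg²·m⁴·s⁻⁶·A⁻²) · (kg·m²·s⁻⁴·A⁻²) · (kg⁻²·m⁻⁴·s⁴·A²) · s² = kg·m²·s⁻⁴·A⁻².
Left is kg²·m⁴·s⁻⁶·A⁻³; right is kg·m²·s⁻⁴·A⁻² — different.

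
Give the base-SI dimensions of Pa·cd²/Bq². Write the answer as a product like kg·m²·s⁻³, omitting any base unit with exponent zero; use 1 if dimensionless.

Pa = N/m² (pressure = force per area),
    = kg·m⁻¹·s⁻².
Bq = 1/s = s⁻¹ (activity is decays per second).
So Bq⁻² = s².
Combining: Pa·cd²·Bq⁻² = (kg·m⁻¹·s⁻²) · cd² · s² = kg·m⁻¹·cd².

kg·m⁻¹·cd²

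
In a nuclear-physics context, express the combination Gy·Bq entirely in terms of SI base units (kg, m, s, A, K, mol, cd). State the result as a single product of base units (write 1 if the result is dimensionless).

m²·s⁻³

Gy = m²·s⁻².
Bq = s⁻¹.
Combining: Gy·Bq = (m²·s⁻²) · s⁻¹ = m²·s⁻³.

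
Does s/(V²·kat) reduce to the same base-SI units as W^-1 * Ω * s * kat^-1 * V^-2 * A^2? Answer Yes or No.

Yes

Left side:
  V = kg·m²·s⁻³·A⁻¹.
  So V⁻² = kg⁻²·m⁻⁴·s⁶·A².
  kat = s⁻¹·mol.
  So kat⁻¹ = s·mol⁻¹.
  Combining: s·V⁻²·kat⁻¹ = s · (kg⁻²·m⁻⁴·s⁶·A²) · (s·mol⁻¹) = kg⁻²·m⁻⁴·s⁸·A²·mol⁻¹.
Right side:
  W = J/s (power = energy per time),
      = kg·m²·s⁻³.
  So W⁻¹ = kg⁻¹·m⁻²·s³.
  Ω = V/A (resistance = voltage per current),
      = kg·m²·s⁻³·A⁻².
  kat = mol/s = s⁻¹·mol (catalytic activity).
  So kat⁻¹ = s·mol⁻¹.
  V = W/A (potential = power per current),
      = kg·m²·s⁻³·A⁻¹.
  So V⁻² = kg⁻²·m⁻⁴·s⁶·A².
  Combining: W⁻¹·Ω·s·kat⁻¹·V⁻²·A² = (kg⁻¹·m⁻²·s³) · (kg·m²·s⁻³·A⁻²) · s · (s·mol⁻¹) · (kg⁻²·m⁻⁴·s⁶·A²) · A² = kg⁻²·m⁻⁴·s⁸·A²·mol⁻¹.
Both reduce to kg⁻²·m⁻⁴·s⁸·A²·mol⁻¹.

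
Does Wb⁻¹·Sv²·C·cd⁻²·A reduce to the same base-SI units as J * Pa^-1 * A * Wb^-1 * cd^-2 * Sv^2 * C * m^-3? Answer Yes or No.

Left side:
  Wb = kg·m²·s⁻²·A⁻¹.
  So Wb⁻¹ = kg⁻¹·m⁻²·s²·A.
  Sv = m²·s⁻².
  So Sv² = m⁴·s⁻⁴.
  C = s·A.
  Combining: Wb⁻¹·Sv²·C·cd⁻²·A = (kg⁻¹·m⁻²·s²·A) · (m⁴·s⁻⁴) · (s·A) · cd⁻² · A = kg⁻¹·m²·s⁻¹·A³·cd⁻².
Right side:
  J = N·m (work = force × distance),
      = kg·m²·s⁻².
  Pa = N/m² (pressure = force per area),
      = kg·m⁻¹·s⁻².
  So Pa⁻¹ = kg⁻¹·m·s².
  Wb = V·s (flux: a volt is a weber per second),
      = kg·m²·s⁻²·A⁻¹.
  So Wb⁻¹ = kg⁻¹·m⁻²·s²·A.
  Sv = J/kg (equivalent dose = energy per mass),
      = m²·s⁻².
  So Sv² = m⁴·s⁻⁴.
  C = A·s = s·A (charge = current × time).
  Combining: J·Pa⁻¹·A·Wb⁻¹·cd⁻²·Sv²·C·m⁻³ = (kg·m²·s⁻²) · (kg⁻¹·m·s²) · A · (kg⁻¹·m⁻²·s²·A) · cd⁻² · (m⁴·s⁻⁴) · (s·A) · m⁻³ = kg⁻¹·m²·s⁻¹·A³·cd⁻².
Both reduce to kg⁻¹·m²·s⁻¹·A³·cd⁻².

Yes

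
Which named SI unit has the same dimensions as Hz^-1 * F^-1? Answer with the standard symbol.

Hz = s⁻¹.
So Hz⁻¹ = s.
F = kg⁻¹·m⁻²·s⁴·A².
So F⁻¹ = kg·m²·s⁻⁴·A⁻².
Combining: Hz⁻¹·F⁻¹ = s · (kg·m²·s⁻⁴·A⁻²) = kg·m²·s⁻³·A⁻².
kg·m²·s⁻³·A⁻² is the base-SI form of the ohm.

Ω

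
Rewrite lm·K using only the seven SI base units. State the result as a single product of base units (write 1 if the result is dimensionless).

lm = cd·sr = cd (luminous flux; sr is dimensionless).
Combining: lm·K = cd · K = K·cd.

K·cd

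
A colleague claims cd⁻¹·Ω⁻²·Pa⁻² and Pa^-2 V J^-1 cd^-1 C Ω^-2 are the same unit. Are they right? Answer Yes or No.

Left side:
  Ω = V/A (resistance = voltage per current),
      = kg·m²·s⁻³·A⁻².
  So Ω⁻² = kg⁻²·m⁻⁴·s⁶·A⁴.
  Pa = N/m² (pressure = force per area),
      = kg·m⁻¹·s⁻².
  So Pa⁻² = kg⁻²·m²·s⁴.
  Combining: cd⁻¹·Ω⁻²·Pa⁻² = cd⁻¹ · (kg⁻²·m⁻⁴·s⁶·A⁴) · (kg⁻²·m²·s⁴) = kg⁻⁴·m⁻²·s¹⁰·A⁴·cd⁻¹.
Right side:
  Pa = kg·m⁻¹·s⁻².
  So Pa⁻² = kg⁻²·m²·s⁴.
  V = kg·m²·s⁻³·A⁻¹.
  J = kg·m²·s⁻².
  So J⁻¹ = kg⁻¹·m⁻²·s².
  C = s·A.
  Ω = kg·m²·s⁻³·A⁻².
  So Ω⁻² = kg⁻²·m⁻⁴·s⁶·A⁴.
  Combining: Pa⁻²·V·J⁻¹·cd⁻¹·C·Ω⁻² = (kg⁻²·m²·s⁴) · (kg·m²·s⁻³·A⁻¹) · (kg⁻¹·m⁻²·s²) · cd⁻¹ · (s·A) · (kg⁻²·m⁻⁴·s⁶·A⁴) = kg⁻⁴·m⁻²·s¹⁰·A⁴·cd⁻¹.
Both reduce to kg⁻⁴·m⁻²·s¹⁰·A⁴·cd⁻¹.

Yes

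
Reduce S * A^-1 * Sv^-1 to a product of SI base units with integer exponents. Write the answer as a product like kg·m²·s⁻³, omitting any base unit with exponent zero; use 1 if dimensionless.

S = 1/Ω (conductance is reciprocal resistance),
    = kg⁻¹·m⁻²·s³·A².
Sv = J/kg (equivalent dose = energy per mass),
    = m²·s⁻².
So Sv⁻¹ = m⁻²·s².
Combining: S·A⁻¹·Sv⁻¹ = (kg⁻¹·m⁻²·s³·A²) · A⁻¹ · (m⁻²·s²) = kg⁻¹·m⁻⁴·s⁵·A.

kg⁻¹·m⁻⁴·s⁵·A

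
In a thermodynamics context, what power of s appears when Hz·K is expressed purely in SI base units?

Hz = 1/s = s⁻¹ (frequency is cycles per second).
Combining: Hz·K = s⁻¹ · K = s⁻¹·K.
The exponent of s is -1.

-1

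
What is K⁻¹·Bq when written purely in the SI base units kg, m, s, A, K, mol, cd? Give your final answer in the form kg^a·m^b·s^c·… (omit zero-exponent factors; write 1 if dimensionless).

Bq = 1/s = s⁻¹ (activity is decays per second).
Combining: K⁻¹·Bq = K⁻¹ · s⁻¹ = s⁻¹·K⁻¹.

s⁻¹·K⁻¹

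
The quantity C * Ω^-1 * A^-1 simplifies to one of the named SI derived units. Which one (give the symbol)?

F

C = A·s = s·A (charge = current × time).
Ω = V/A (resistance = voltage per current),
    = kg·m²·s⁻³·A⁻².
So Ω⁻¹ = kg⁻¹·m⁻²·s³·A².
Combining: C·Ω⁻¹·A⁻¹ = (s·A) · (kg⁻¹·m⁻²·s³·A²) · A⁻¹ = kg⁻¹·m⁻²·s⁴·A².
kg⁻¹·m⁻²·s⁴·A² is the base-SI form of the farad.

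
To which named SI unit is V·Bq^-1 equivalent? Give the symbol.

V = W/A (potential = power per current),
    = kg·m²·s⁻³·A⁻¹.
Bq = 1/s = s⁻¹ (activity is decays per second).
So Bq⁻¹ = s.
Combining: V·Bq⁻¹ = (kg·m²·s⁻³·A⁻¹) · s = kg·m²·s⁻²·A⁻¹.
kg·m²·s⁻²·A⁻¹ is the base-SI form of the weber.

Wb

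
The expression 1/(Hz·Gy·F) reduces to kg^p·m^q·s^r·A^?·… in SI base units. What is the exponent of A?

Hz = 1/s = s⁻¹ (frequency is cycles per second).
So Hz⁻¹ = s.
Gy = J/kg (absorbed dose = energy per mass),
    = m²·s⁻².
So Gy⁻¹ = m⁻²·s².
F = C/V (capacitance = charge per voltage),
    = A·s/(kg·m²·s⁻³·A⁻¹) (substituting C and V),
    = kg⁻¹·m⁻²·s⁴·A².
So F⁻¹ = kg·m²·s⁻⁴·A⁻².
Combining: Hz⁻¹·Gy⁻¹·F⁻¹ = s · (m⁻²·s²) · (kg·m²·s⁻⁴·A⁻²) = kg·s⁻¹·A⁻².
The exponent of A is -2.

-2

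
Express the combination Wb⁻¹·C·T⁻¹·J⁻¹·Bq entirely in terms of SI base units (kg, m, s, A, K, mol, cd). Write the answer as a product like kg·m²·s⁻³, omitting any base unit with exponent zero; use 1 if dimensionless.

kg⁻³·m⁻⁴·s⁶·A³

Wb = V·s (flux: a volt is a weber per second),
    = kg·m²·s⁻²·A⁻¹.
So Wb⁻¹ = kg⁻¹·m⁻²·s²·A.
C = A·s = s·A (charge = current × time).
T = Wb/m² (flux density = flux per area),
    = kg·s⁻²·A⁻¹.
So T⁻¹ = kg⁻¹·s²·A.
J = N·m (work = force × distance),
    = kg·m²·s⁻².
So J⁻¹ = kg⁻¹·m⁻²·s².
Bq = 1/s = s⁻¹ (activity is decays per second).
Combining: Wb⁻¹·C·T⁻¹·J⁻¹·Bq = (kg⁻¹·m⁻²·s²·A) · (s·A) · (kg⁻¹·s²·A) · (kg⁻¹·m⁻²·s²) · s⁻¹ = kg⁻³·m⁻⁴·s⁶·A³.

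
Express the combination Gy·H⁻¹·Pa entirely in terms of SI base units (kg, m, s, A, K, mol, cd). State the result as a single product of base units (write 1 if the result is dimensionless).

Gy = J/kg (absorbed dose = energy per mass),
    = m²·s⁻².
H = Wb/A (inductance = flux per current),
    = kg·m²·s⁻²·A⁻².
So H⁻¹ = kg⁻¹·m⁻²·s²·A².
Pa = N/m² (pressure = force per area),
    = kg·m⁻¹·s⁻².
Combining: Gy·H⁻¹·Pa = (m²·s⁻²) · (kg⁻¹·m⁻²·s²·A²) · (kg·m⁻¹·s⁻²) = m⁻¹·s⁻²·A².

m⁻¹·s⁻²·A²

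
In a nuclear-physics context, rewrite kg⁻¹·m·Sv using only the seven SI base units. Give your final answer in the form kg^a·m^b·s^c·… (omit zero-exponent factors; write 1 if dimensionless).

kg⁻¹·m³·s⁻²

Sv = m²·s⁻².
Combining: kg⁻¹·m·Sv = kg⁻¹ · m · (m²·s⁻²) = kg⁻¹·m³·s⁻².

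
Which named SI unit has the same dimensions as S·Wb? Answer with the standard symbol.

S = 1/Ω (conductance is reciprocal resistance),
    = kg⁻¹·m⁻²·s³·A².
Wb = V·s (flux: a volt is a weber per second),
    = kg·m²·s⁻²·A⁻¹.
Combining: S·Wb = (kg⁻¹·m⁻²·s³·A²) · (kg·m²·s⁻²·A⁻¹) = s·A.
s·A is the base-SI form of the coulomb.

C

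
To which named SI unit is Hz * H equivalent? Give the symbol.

Ω

Hz = 1/s = s⁻¹ (frequency is cycles per second).
H = Wb/A (inductance = flux per current),
    = kg·m²·s⁻²·A⁻².
Combining: Hz·H = s⁻¹ · (kg·m²·s⁻²·A⁻²) = kg·m²·s⁻³·A⁻².
kg·m²·s⁻³·A⁻² is the base-SI form of the ohm.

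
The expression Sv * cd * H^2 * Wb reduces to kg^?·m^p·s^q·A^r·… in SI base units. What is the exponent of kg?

Sv = J/kg (equivalent dose = energy per mass),
    = m²·s⁻².
H = Wb/A (inductance = flux per current),
    = kg·m²·s⁻²·A⁻².
So H² = kg²·m⁴·s⁻⁴·A⁻⁴.
Wb = V·s (flux: a volt is a weber per second),
    = kg·m²·s⁻²·A⁻¹.
Combining: Sv·cd·H²·Wb = (m²·s⁻²) · cd · (kg²·m⁴·s⁻⁴·A⁻⁴) · (kg·m²·s⁻²·A⁻¹) = kg³·m⁸·s⁻⁸·A⁻⁵·cd.
The exponent of kg is 3.

3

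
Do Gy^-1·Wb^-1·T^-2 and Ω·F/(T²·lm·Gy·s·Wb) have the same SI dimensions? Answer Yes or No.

No

Left side:
  Gy = J/kg (absorbed dose = energy per mass),
      = m²·s⁻².
  So Gy⁻¹ = m⁻²·s².
  Wb = V·s (flux: a volt is a weber per second),
      = kg·m²·s⁻²·A⁻¹.
  So Wb⁻¹ = kg⁻¹·m⁻²·s²·A.
  T = Wb/m² (flux density = flux per area),
      = kg·s⁻²·A⁻¹.
  So T⁻² = kg⁻²·s⁴·A².
  Combining: Gy⁻¹·Wb⁻¹·T⁻² = (m⁻²·s²) · (kg⁻¹·m⁻²·s²·A) · (kg⁻²·s⁴·A²) = kg⁻³·m⁻⁴·s⁸·A³.
Right side:
  T = Wb/m² (flux density = flux per area),
      = kg·s⁻²·A⁻¹.
  So T⁻² = kg⁻²·s⁴·A².
  lm = cd·sr = cd (luminous flux; sr is dimensionless).
  So lm⁻¹ = cd⁻¹.
  Gy = J/kg (absorbed dose = energy per mass),
      = m²·s⁻².
  So Gy⁻¹ = m⁻²·s².
  Ω = V/A (resistance = voltage per current),
      = kg·m²·s⁻³·A⁻².
  F = C/V (capacitance = charge per voltage),
      = A·s/(kg·m²·s⁻³·A⁻¹) (substituting C and V),
      = kg⁻¹·m⁻²·s⁴·A².
  Wb = V·s (flux: a volt is a weber per second),
      = kg·m²·s⁻²·A⁻¹.
  So Wb⁻¹ = kg⁻¹·m⁻²·s²·A.
  Combining: T⁻²·lm⁻¹·Gy⁻¹·s⁻¹·Ω·F·Wb⁻¹ = (kg⁻²·s⁴·A²) · cd⁻¹ · (m⁻²·s²) · s⁻¹ · (kg·m²·s⁻³·A⁻²) · (kg⁻¹·m⁻²·s⁴·A²) · (kg⁻¹·m⁻²·s²·A) = kg⁻³·m⁻⁴·s⁸·A³·cd⁻¹.
Left is kg⁻³·m⁻⁴·s⁸·A³; right is kg⁻³·m⁻⁴·s⁸·A³·cd⁻¹ — different.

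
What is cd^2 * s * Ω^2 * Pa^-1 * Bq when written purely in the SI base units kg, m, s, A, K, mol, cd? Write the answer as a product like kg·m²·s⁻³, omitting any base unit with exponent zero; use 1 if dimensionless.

kg·m⁵·s⁻⁴·A⁻⁴·cd²

Ω = V/A (resistance = voltage per current),
    = kg·m²·s⁻³·A⁻².
So Ω² = kg²·m⁴·s⁻⁶·A⁻⁴.
Pa = N/m² (pressure = force per area),
    = kg·m⁻¹·s⁻².
So Pa⁻¹ = kg⁻¹·m·s².
Bq = 1/s = s⁻¹ (activity is decays per second).
Combining: cd²·s·Ω²·Pa⁻¹·Bq = cd² · s · (kg²·m⁴·s⁻⁶·A⁻⁴) · (kg⁻¹·m·s²) · s⁻¹ = kg·m⁵·s⁻⁴·A⁻⁴·cd².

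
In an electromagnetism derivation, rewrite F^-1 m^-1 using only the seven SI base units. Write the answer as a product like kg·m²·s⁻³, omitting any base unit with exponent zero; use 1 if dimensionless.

kg·m·s⁻⁴·A⁻²

F = C/V (capacitance = charge per voltage),
    = A·s/(kg·m²·s⁻³·A⁻¹) (substituting C and V),
    = kg⁻¹·m⁻²·s⁴·A².
So F⁻¹ = kg·m²·s⁻⁴·A⁻².
Combining: F⁻¹·m⁻¹ = (kg·m²·s⁻⁴·A⁻²) · m⁻¹ = kg·m·s⁻⁴·A⁻².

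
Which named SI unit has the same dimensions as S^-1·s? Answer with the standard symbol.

H

S = kg⁻¹·m⁻²·s³·A².
So S⁻¹ = kg·m²·s⁻³·A⁻².
Combining: S⁻¹·s = (kg·m²·s⁻³·A⁻²) · s = kg·m²·s⁻²·A⁻².
kg·m²·s⁻²·A⁻² is the base-SI form of the henry.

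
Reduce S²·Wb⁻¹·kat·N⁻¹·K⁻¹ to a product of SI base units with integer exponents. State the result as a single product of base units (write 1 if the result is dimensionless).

S = 1/Ω (conductance is reciprocal resistance),
    = kg⁻¹·m⁻²·s³·A².
So S² = kg⁻²·m⁻⁴·s⁶·A⁴.
Wb = V·s (flux: a volt is a weber per second),
    = kg·m²·s⁻²·A⁻¹.
So Wb⁻¹ = kg⁻¹·m⁻²·s²·A.
kat = mol/s = s⁻¹·mol (catalytic activity).
N = kg·m/s² = kg·m·s⁻² (force = mass × acceleration).
So N⁻¹ = kg⁻¹·m⁻¹·s².
Combining: S²·Wb⁻¹·kat·N⁻¹·K⁻¹ = (kg⁻²·m⁻⁴·s⁶·A⁴) · (kg⁻¹·m⁻²·s²·A) · (s⁻¹·mol) · (kg⁻¹·m⁻¹·s²) · K⁻¹ = kg⁻⁴·m⁻⁷·s⁹·A⁵·K⁻¹·mol.

kg⁻⁴·m⁻⁷·s⁹·A⁵·K⁻¹·mol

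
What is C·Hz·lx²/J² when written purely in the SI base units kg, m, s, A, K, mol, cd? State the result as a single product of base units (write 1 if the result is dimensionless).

C = A·s = s·A (charge = current × time).
J = N·m (work = force × distance),
    = kg·m²·s⁻².
So J⁻² = kg⁻²·m⁻⁴·s⁴.
Hz = 1/s = s⁻¹ (frequency is cycles per second).
lx = lm/m² (illuminance = luminous flux per area),
    = m⁻²·cd.
So lx² = m⁻⁴·cd².
Combining: C·J⁻²·Hz·lx² = (s·A) · (kg⁻²·m⁻⁴·s⁴) · s⁻¹ · (m⁻⁴·cd²) = kg⁻²·m⁻⁸·s⁴·A·cd².

kg⁻²·m⁻⁸·s⁴·A·cd²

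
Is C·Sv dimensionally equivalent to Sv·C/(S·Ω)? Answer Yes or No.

Left side:
  C = s·A.
  Sv = m²·s⁻².
  Combining: C·Sv = (s·A) · (m²·s⁻²) = m²·s⁻¹·A.
Right side:
  Sv = m²·s⁻².
  S = kg⁻¹·m⁻²·s³·A².
  So S⁻¹ = kg·m²·s⁻³·A⁻².
  C = s·A.
  Ω = kg·m²·s⁻³·A⁻².
  So Ω⁻¹ = kg⁻¹·m⁻²·s³·A².
  Combining: Sv·S⁻¹·C·Ω⁻¹ = (m²·s⁻²) · (kg·m²·s⁻³·A⁻²) · (s·A) · (kg⁻¹·m⁻²·s³·A²) = m²·s⁻¹·A.
Both reduce to m²·s⁻¹·A.

Yes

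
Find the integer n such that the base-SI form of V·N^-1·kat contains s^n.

-2

V = W/A (potential = power per current),
    = kg·m²·s⁻³·A⁻¹.
N = kg·m/s² = kg·m·s⁻² (force = mass × acceleration).
So N⁻¹ = kg⁻¹·m⁻¹·s².
kat = mol/s = s⁻¹·mol (catalytic activity).
Combining: V·N⁻¹·kat = (kg·m²·s⁻³·A⁻¹) · (kg⁻¹·m⁻¹·s²) · (s⁻¹·mol) = m·s⁻²·A⁻¹·mol.
The exponent of s is -2.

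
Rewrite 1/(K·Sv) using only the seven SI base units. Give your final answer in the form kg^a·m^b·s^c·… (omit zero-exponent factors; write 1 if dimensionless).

Sv = J/kg (equivalent dose = energy per mass),
    = m²·s⁻².
So Sv⁻¹ = m⁻²·s².
Combining: K⁻¹·Sv⁻¹ = K⁻¹ · (m⁻²·s²) = m⁻²·s²·K⁻¹.

m⁻²·s²·K⁻¹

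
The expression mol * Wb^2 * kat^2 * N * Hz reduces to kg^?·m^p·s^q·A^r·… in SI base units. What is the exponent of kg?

3

Wb = kg·m²·s⁻²·A⁻¹.
So Wb² = kg²·m⁴·s⁻⁴·A⁻².
kat = s⁻¹·mol.
So kat² = s⁻²·mol².
N = kg·m·s⁻².
Hz = s⁻¹.
Combining: mol·Wb²·kat²·N·Hz = mol · (kg²·m⁴·s⁻⁴·A⁻²) · (s⁻²·mol²) · (kg·m·s⁻²) · s⁻¹ = kg³·m⁵·s⁻⁹·A⁻²·mol³.
The exponent of kg is 3.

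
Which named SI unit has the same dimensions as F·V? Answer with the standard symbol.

F = C/V (capacitance = charge per voltage),
    = A·s/(kg·m²·s⁻³·A⁻¹) (substituting C and V),
    = kg⁻¹·m⁻²·s⁴·A².
V = W/A (potential = power per current),
    = kg·m²·s⁻³·A⁻¹.
Combining: F·V = (kg⁻¹·m⁻²·s⁴·A²) · (kg·m²·s⁻³·A⁻¹) = s·A.
s·A is the base-SI form of the coulomb.

C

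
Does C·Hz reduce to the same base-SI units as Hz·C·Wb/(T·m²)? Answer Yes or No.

Left side:
  C = s·A.
  Hz = s⁻¹.
  Combining: C·Hz = (s·A) · s⁻¹ = A.
Right side:
  T = Wb/m² (flux density = flux per area),
      = kg·s⁻²·A⁻¹.
  So T⁻¹ = kg⁻¹·s²·A.
  Hz = 1/s = s⁻¹ (frequency is cycles per second).
  C = A·s = s·A (charge = current × time).
  Wb = V·s (flux: a volt is a weber per second),
      = kg·m²·s⁻²·A⁻¹.
  Combining: T⁻¹·Hz·m⁻²·C·Wb = (kg⁻¹·s²·A) · s⁻¹ · m⁻² · (s·A) · (kg·m²·s⁻²·A⁻¹) = A.
Both reduce to A.

Yes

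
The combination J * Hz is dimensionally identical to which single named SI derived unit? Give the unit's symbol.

W

J = N·m (work = force × distance),
    = kg·m²·s⁻².
Hz = 1/s = s⁻¹ (frequency is cycles per second).
Combining: J·Hz = (kg·m²·s⁻²) · s⁻¹ = kg·m²·s⁻³.
kg·m²·s⁻³ is the base-SI form of the watt.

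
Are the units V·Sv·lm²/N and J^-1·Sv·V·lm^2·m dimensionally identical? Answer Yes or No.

Yes

Left side:
  V = W/A (potential = power per current),
      = kg·m²·s⁻³·A⁻¹.
  N = kg·m/s² = kg·m·s⁻² (force = mass × acceleration).
  So N⁻¹ = kg⁻¹·m⁻¹·s².
  Sv = J/kg (equivalent dose = energy per mass),
      = m²·s⁻².
  lm = cd·sr = cd (luminous flux; sr is dimensionless).
  So lm² = cd².
  Combining: V·N⁻¹·Sv·lm² = (kg·m²·s⁻³·A⁻¹) · (kg⁻¹·m⁻¹·s²) · (m²·s⁻²) · cd² = m³·s⁻³·A⁻¹·cd².
Right side:
  J = kg·m²·s⁻².
  So J⁻¹ = kg⁻¹·m⁻²·s².
  Sv = m²·s⁻².
  V = kg·m²·s⁻³·A⁻¹.
  lm = cd.
  So lm² = cd².
  Combining: J⁻¹·Sv·V·lm²·m = (kg⁻¹·m⁻²·s²) · (m²·s⁻²) · (kg·m²·s⁻³·A⁻¹) · cd² · m = m³·s⁻³·A⁻¹·cd².
Both reduce to m³·s⁻³·A⁻¹·cd².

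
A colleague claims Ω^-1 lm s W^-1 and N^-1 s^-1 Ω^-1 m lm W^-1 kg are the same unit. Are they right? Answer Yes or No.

Yes

Left side:
  Ω = V/A (resistance = voltage per current),
      = kg·m²·s⁻³·A⁻².
  So Ω⁻¹ = kg⁻¹·m⁻²·s³·A².
  lm = cd·sr = cd (luminous flux; sr is dimensionless).
  W = J/s (power = energy per time),
      = kg·m²·s⁻³.
  So W⁻¹ = kg⁻¹·m⁻²·s³.
  Combining: Ω⁻¹·lm·s·W⁻¹ = (kg⁻¹·m⁻²·s³·A²) · cd · s · (kg⁻¹·m⁻²·s³) = kg⁻²·m⁻⁴·s⁷·A²·cd.
Right side:
  N = kg·m/s² = kg·m·s⁻² (force = mass × acceleration).
  So N⁻¹ = kg⁻¹·m⁻¹·s².
  Ω = V/A (resistance = voltage per current),
      = kg·m²·s⁻³·A⁻².
  So Ω⁻¹ = kg⁻¹·m⁻²·s³·A².
  lm = cd·sr = cd (luminous flux; sr is dimensionless).
  W = J/s (power = energy per time),
      = kg·m²·s⁻³.
  So W⁻¹ = kg⁻¹·m⁻²·s³.
  Combining: N⁻¹·s⁻¹·Ω⁻¹·m·lm·W⁻¹·kg = (kg⁻¹·m⁻¹·s²) · s⁻¹ · (kg⁻¹·m⁻²·s³·A²) · m · cd · (kg⁻¹·m⁻²·s³) · kg = kg⁻²·m⁻⁴·s⁷·A²·cd.
Both reduce to kg⁻²·m⁻⁴·s⁷·A²·cd.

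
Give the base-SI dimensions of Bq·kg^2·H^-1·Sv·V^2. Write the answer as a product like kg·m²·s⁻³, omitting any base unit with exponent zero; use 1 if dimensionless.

Bq = 1/s = s⁻¹ (activity is decays per second).
H = Wb/A (inductance = flux per current),
    = kg·m²·s⁻²·A⁻².
So H⁻¹ = kg⁻¹·m⁻²·s²·A².
Sv = J/kg (equivalent dose = energy per mass),
    = m²·s⁻².
V = W/A (potential = power per current),
    = kg·m²·s⁻³·A⁻¹.
So V² = kg²·m⁴·s⁻⁶·A⁻².
Combining: Bq·kg²·H⁻¹·Sv·V² = s⁻¹ · kg² · (kg⁻¹·m⁻²·s²·A²) · (m²·s⁻²) · (kg²·m⁴·s⁻⁶·A⁻²) = kg³·m⁴·s⁻⁷.

kg³·m⁴·s⁻⁷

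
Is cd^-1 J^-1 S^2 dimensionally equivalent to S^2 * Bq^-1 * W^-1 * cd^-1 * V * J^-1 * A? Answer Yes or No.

Left side:
  J = N·m (work = force × distance),
      = kg·m²·s⁻².
  So J⁻¹ = kg⁻¹·m⁻²·s².
  S = 1/Ω (conductance is reciprocal resistance),
      = kg⁻¹·m⁻²·s³·A².
  So S² = kg⁻²·m⁻⁴·s⁶·A⁴.
  Combining: cd⁻¹·J⁻¹·S² = cd⁻¹ · (kg⁻¹·m⁻²·s²) · (kg⁻²·m⁻⁴·s⁶·A⁴) = kg⁻³·m⁻⁶·s⁸·A⁴·cd⁻¹.
Right side:
  S = 1/Ω (conductance is reciprocal resistance),
      = kg⁻¹·m⁻²·s³·A².
  So S² = kg⁻²·m⁻⁴·s⁶·A⁴.
  Bq = 1/s = s⁻¹ (activity is decays per second).
  So Bq⁻¹ = s.
  W = J/s (power = energy per time),
      = kg·m²·s⁻³.
  So W⁻¹ = kg⁻¹·m⁻²·s³.
  V = W/A (potential = power per current),
      = kg·m²·s⁻³·A⁻¹.
  J = N·m (work = force × distance),
      = kg·m²·s⁻².
  So J⁻¹ = kg⁻¹·m⁻²·s².
  Combining: S²·Bq⁻¹·W⁻¹·cd⁻¹·V·J⁻¹·A = (kg⁻²·m⁻⁴·s⁶·A⁴) · s · (kg⁻¹·m⁻²·s³) · cd⁻¹ · (kg·m²·s⁻³·A⁻¹) · (kg⁻¹·m⁻²·s²) · A = kg⁻³·m⁻⁶·s⁹·A⁴·cd⁻¹.
Left is kg⁻³·m⁻⁶·s⁸·A⁴·cd⁻¹; right is kg⁻³·m⁻⁶·s⁹·A⁴·cd⁻¹ — different.

No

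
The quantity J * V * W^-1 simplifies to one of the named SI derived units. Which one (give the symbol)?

J = kg·m²·s⁻².
V = kg·m²·s⁻³·A⁻¹.
W = kg·m²·s⁻³.
So W⁻¹ = kg⁻¹·m⁻²·s³.
Combining: J·V·W⁻¹ = (kg·m²·s⁻²) · (kg·m²·s⁻³·A⁻¹) · (kg⁻¹·m⁻²·s³) = kg·m²·s⁻²·A⁻¹.
kg·m²·s⁻²·A⁻¹ is the base-SI form of the weber.

Wb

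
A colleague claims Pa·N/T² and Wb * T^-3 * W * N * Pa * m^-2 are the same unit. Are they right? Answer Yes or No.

Left side:
  Pa = N/m² (pressure = force per area),
      = kg·m⁻¹·s⁻².
  T = Wb/m² (flux density = flux per area),
      = kg·s⁻²·A⁻¹.
  So T⁻² = kg⁻²·s⁴·A².
  N = kg·m/s² = kg·m·s⁻² (force = mass × acceleration).
  Combining: Pa·T⁻²·N = (kg·m⁻¹·s⁻²) · (kg⁻²·s⁴·A²) · (kg·m·s⁻²) = A².
Right side:
  Wb = V·s (flux: a volt is a weber per second),
      = kg·m²·s⁻²·A⁻¹.
  T = Wb/m² (flux density = flux per area),
      = kg·s⁻²·A⁻¹.
  So T⁻³ = kg⁻³·s⁶·A³.
  W = J/s (power = energy per time),
      = kg·m²·s⁻³.
  N = kg·m/s² = kg·m·s⁻² (force = mass × acceleration).
  Pa = N/m² (pressure = force per area),
      = kg·m⁻¹·s⁻².
  Combining: Wb·T⁻³·W·N·Pa·m⁻² = (kg·m²·s⁻²·A⁻¹) · (kg⁻³·s⁶·A³) · (kg·m²·s⁻³) · (kg·m·s⁻²) · (kg·m⁻¹·s⁻²) · m⁻² = kg·m²·s⁻³·A².
Left is A²; right is kg·m²·s⁻³·A² — different.

No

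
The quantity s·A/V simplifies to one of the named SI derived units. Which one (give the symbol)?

F

V = W/A (potential = power per current),
    = kg·m²·s⁻³·A⁻¹.
So V⁻¹ = kg⁻¹·m⁻²·s³·A.
Combining: s·A·V⁻¹ = s · A · (kg⁻¹·m⁻²·s³·A) = kg⁻¹·m⁻²·s⁴·A².
kg⁻¹·m⁻²·s⁴·A² is the base-SI form of the farad.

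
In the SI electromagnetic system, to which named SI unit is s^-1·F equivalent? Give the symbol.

F = C/V (capacitance = charge per voltage),
    = A·s/(kg·m²·s⁻³·A⁻¹) (substituting C and V),
    = kg⁻¹·m⁻²·s⁴·A².
Combining: s⁻¹·F = s⁻¹ · (kg⁻¹·m⁻²·s⁴·A²) = kg⁻¹·m⁻²·s³·A².
kg⁻¹·m⁻²·s³·A² is the base-SI form of the siemens.

S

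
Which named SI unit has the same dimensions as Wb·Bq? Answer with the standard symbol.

Wb = V·s (flux: a volt is a weber per second),
    = kg·m²·s⁻²·A⁻¹.
Bq = 1/s = s⁻¹ (activity is decays per second).
Combining: Wb·Bq = (kg·m²·s⁻²·A⁻¹) · s⁻¹ = kg·m²·s⁻³·A⁻¹.
kg·m²·s⁻³·A⁻¹ is the base-SI form of the volt.

V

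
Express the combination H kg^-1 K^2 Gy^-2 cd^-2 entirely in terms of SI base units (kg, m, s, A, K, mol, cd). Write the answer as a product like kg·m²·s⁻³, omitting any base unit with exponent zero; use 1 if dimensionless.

H = kg·m²·s⁻²·A⁻².
Gy = m²·s⁻².
So Gy⁻² = m⁻⁴·s⁴.
Combining: H·kg⁻¹·K²·Gy⁻²·cd⁻² = (kg·m²·s⁻²·A⁻²) · kg⁻¹ · K² · (m⁻⁴·s⁴) · cd⁻² = m⁻²·s²·A⁻²·K²·cd⁻².

m⁻²·s²·A⁻²·K²·cd⁻²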